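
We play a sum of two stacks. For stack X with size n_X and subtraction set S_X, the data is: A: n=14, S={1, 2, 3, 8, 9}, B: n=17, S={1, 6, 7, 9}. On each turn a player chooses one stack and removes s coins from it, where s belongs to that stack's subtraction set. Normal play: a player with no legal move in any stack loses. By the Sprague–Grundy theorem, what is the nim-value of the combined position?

1

Stack A, S = {1, 2, 3, 8, 9}:
n :  0  1  2  3  4  5  6  7  8  9 10 11 12 13 14
G :  0  1  2  3  0  1  2  3  4  5  0  1  2  3  0
G_A(14) = 0.
Stack B, S = {1, 6, 7, 9}:
G(0) = 0
G(1) = mex{0} = 1
G(2) = mex{1} = 0
G(3) = mex{0} = 1
G(4) = mex{1} = 0
G(5) = mex{0} = 1
G(6) = mex{1,0} = 2
G(7) = mex{2,1,0} = 3
G(8) = mex{3,0,1} = 2
G(9) = mex{2,1,0,0} = 3
G(10) = mex{3,0,1,1} = 2
G(11) = mex{2,1,0,0} = 3
G(12) = mex{3,2,1,1} = 0
G(13) = mex{0,3,2,0} = 1
G(14) = mex{1,2,3,1} = 0
G(15) = mex{0,3,2,2} = 1
G(16) = mex{1,2,3,3} = 0
G(17) = mex{0,3,2,2} = 1
G_B(17) = 1.
Combined Grundy value = 0 ⊕ 1 = 1.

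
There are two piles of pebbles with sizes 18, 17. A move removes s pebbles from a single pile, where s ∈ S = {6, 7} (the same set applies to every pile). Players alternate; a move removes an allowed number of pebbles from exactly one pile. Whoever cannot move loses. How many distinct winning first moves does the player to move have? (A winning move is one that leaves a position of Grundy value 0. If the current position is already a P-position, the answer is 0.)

All piles use S = {6, 7}:
n :  0  1  2  3  4  5  6  7  8  9 10 11 12 13 14 15 16 17 18
G :  0  0  0  0  0  0  1  1  1  1  1  1  2  0  0  0  0  0  0
Pile A: G(18) = 0.
Pile B: G(17) = 0.
Combined Grundy value = 0 ⊕ 0 = 0.
A winning move leaves total XOR = 0, i.e. changes one component's Grundy value g to g ⊕ X where X is the current total.
Pile A: target g' = 0⊕0 = 0, but every legal move changes the Grundy value (mex property), so 0 moves.
Pile B: target g' = 0⊕0 = 0, but every legal move changes the Grundy value (mex property), so 0 moves.

0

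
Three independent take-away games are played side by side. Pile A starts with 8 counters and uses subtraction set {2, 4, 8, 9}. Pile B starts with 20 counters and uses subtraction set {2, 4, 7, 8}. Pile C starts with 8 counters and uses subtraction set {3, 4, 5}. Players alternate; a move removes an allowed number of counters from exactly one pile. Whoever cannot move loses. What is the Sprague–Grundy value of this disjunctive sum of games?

Pile A, S = {2, 4, 8, 9}:
n : 0 1 2 3 4 5 6 7 8
G : 0 0 1 1 2 2 0 0 1
G_A(8) = 1.
Pile B, S = {2, 4, 7, 8}:
G(0) = 0
G(1) = mex{} = 0
G(2) = mex{0} = 1
G(3) = mex{0} = 1
G(4) = mex{1,0} = 2
G(5) = mex{1,0} = 2
G(6) = mex{2,1} = 0
G(7) = mex{2,1,0} = 3
G(8) = mex{0,2,0,0} = 1
G(9) = mex{3,2,1,0} = 4
G(10) = mex{1,0,1,1} = 2
G(11) = mex{4,3,2,1} = 0
G(12) = mex{2,1,2,2} = 0
G(13) = mex{0,4,0,2} = 1
G(14) = mex{0,2,3,0} = 1
G(15) = mex{1,0,1,3} = 2
G(16) = mex{1,0,4,1} = 2
G(17) = mex{2,1,2,4} = 0
G(18) = mex{2,1,0,2} = 3
G(19) = mex{0,2,0,0} = 1
G(20) = mex{3,2,1,0} = 4
G_B(20) = 4.
Pile C, S = {3, 4, 5}:
n : 0 1 2 3 4 5 6 7 8
G : 0 0 0 1 1 1 2 2 0
G_C(8) = 0.
Combined Grundy value = 1 ⊕ 4 ⊕ 0 = 5.

5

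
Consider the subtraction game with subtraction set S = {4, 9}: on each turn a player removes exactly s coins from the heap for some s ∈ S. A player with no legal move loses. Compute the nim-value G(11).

2

n :  0  1  2  3  4  5  6  7  8  9 10 11
G :  0  0  0  0  1  1  1  1  0  2  2  2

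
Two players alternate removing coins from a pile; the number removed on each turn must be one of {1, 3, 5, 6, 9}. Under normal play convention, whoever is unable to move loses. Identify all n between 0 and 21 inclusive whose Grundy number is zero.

0, 2, 4, 12, 14, 16

n :  0  1  2  3  4  5  6  7  8  9 10 11 12 13 14 15 16 17 18 19 20 21
G :  0  1  0  1  0  1  2  3  2  3  2  3  0  1  0  1  0  1  2  3  2  3
P-positions are exactly the n with G(n) = 0.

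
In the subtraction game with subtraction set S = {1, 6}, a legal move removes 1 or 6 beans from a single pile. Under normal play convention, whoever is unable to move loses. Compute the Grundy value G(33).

n :  0  1  2  3  4  5  6  7  8  9 10 11 12 13 14 15 16 17 18 19 20 21 22 23 24 25 26 27 28 29 30 31 32 33
G :  0  1  0  1  0  1  2  0  1  0  1  0  1  2  0  1  0  1  0  1  2  0  1  0  1  0  1  2  0  1  0  1  0  1

1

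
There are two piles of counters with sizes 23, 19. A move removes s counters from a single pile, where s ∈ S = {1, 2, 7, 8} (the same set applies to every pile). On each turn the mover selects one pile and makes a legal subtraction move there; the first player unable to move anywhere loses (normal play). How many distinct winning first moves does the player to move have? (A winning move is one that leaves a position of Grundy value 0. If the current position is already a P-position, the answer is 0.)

4

All piles use S = {1, 2, 7, 8}:
G(0) = 0
G(1) = mex{0} = 1
G(2) = mex{1,0} = 2
G(3) = mex{2,1} = 0
G(4) = mex{0,2} = 1
G(5) = mex{1,0} = 2
G(6) = mex{2,1} = 0
G(7) = mex{0,2,0} = 1
G(8) = mex{1,0,1,0} = 2
G(9) = mex{2,1,2,1} = 0
G(10) = mex{0,2,0,2} = 1
G(11) = mex{1,0,1,0} = 2
G(12) = mex{2,1,2,1} = 0
G(13) = mex{0,2,0,2} = 1
G(14) = mex{1,0,1,0} = 2
G(15) = mex{2,1,2,1} = 0
G(16) = mex{0,2,0,2} = 1
G(17) = mex{1,0,1,0} = 2
G(18) = mex{2,1,2,1} = 0
G(19) = mex{0,2,0,2} = 1
G(20) = mex{1,0,1,0} = 2
G(21) = mex{2,1,2,1} = 0
G(22) = mex{0,2,0,2} = 1
G(23) = mex{1,0,1,0} = 2
Pile A: G(23) = 2.
Pile B: G(19) = 1.
Combined Grundy value = 2 ⊕ 1 = 3.
A winning move leaves total XOR = 0, i.e. changes one component's Grundy value g to g ⊕ X where X is the current total.
Pile A: need g' = 2⊕3 = 1. Options: 23−1→G=1, 23−2→G=0, 23−7→G=1, 23−8→G=0. Hits: 2.
Pile B: need g' = 1⊕3 = 2. Options: 19−1→G=0, 19−2→G=2, 19−7→G=0, 19−8→G=2. Hits: 2.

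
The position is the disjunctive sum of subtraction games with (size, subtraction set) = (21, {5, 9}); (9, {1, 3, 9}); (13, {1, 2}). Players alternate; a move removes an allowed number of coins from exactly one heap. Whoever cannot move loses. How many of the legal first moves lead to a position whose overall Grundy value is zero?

5

Heap A, S = {5, 9}:
G(0) = 0
G(1) = mex{} = 0
G(2) = mex{} = 0
G(3) = mex{} = 0
G(4) = mex{} = 0
G(5) = mex{0} = 1
G(6) = mex{0} = 1
G(7) = mex{0} = 1
G(8) = mex{0} = 1
G(9) = mex{0,0} = 1
G(10) = mex{1,0} = 2
G(11) = mex{1,0} = 2
G(12) = mex{1,0} = 2
G(13) = mex{1,0} = 2
G(14) = mex{1,1} = 0
G(15) = mex{2,1} = 0
G(16) = mex{2,1} = 0
G(17) = mex{2,1} = 0
G(18) = mex{2,1} = 0
G(19) = mex{0,2} = 1
G(20) = mex{0,2} = 1
G(21) = mex{0,2} = 1
G_A(21) = 1.
Heap B, S = {1, 3, 9}:
G(0) = 0
G(1) = mex{0} = 1
G(2) = mex{1} = 0
G(3) = mex{0,0} = 1
G(4) = mex{1,1} = 0
G(5) = mex{0,0} = 1
G(6) = mex{1,1} = 0
G(7) = mex{0,0} = 1
G(8) = mex{1,1} = 0
G(9) = mex{0,0,0} = 1
G_B(9) = 1.
Heap C, S = {1, 2}:
G(0) = 0
G(1) = mex{0} = 1
G(2) = mex{1,0} = 2
G(3) = mex{2,1} = 0
G(4) = mex{0,2} = 1
G(5) = mex{1,0} = 2
G(6) = mex{2,1} = 0
G(7) = mex{0,2} = 1
G(8) = mex{1,0} = 2
G(9) = mex{2,1} = 0
G(10) = mex{0,2} = 1
G(11) = mex{1,0} = 2
G(12) = mex{2,1} = 0
G(13) = mex{0,2} = 1
G_C(13) = 1.
Combined Grundy value = 1 ⊕ 1 ⊕ 1 = 1.
A winning move leaves total XOR = 0, i.e. changes one component's Grundy value g to g ⊕ X where X is the current total.
Heap A: need g' = 1⊕1 = 0. Options: 21−5→G=0, 21−9→G=2. Hits: 1.
Heap B: need g' = 1⊕1 = 0. Options: 9−1→G=0, 9−3→G=0, 9−9→G=0. Hits: 3.
Heap C: need g' = 1⊕1 = 0. Options: 13−1→G=0, 13−2→G=2. Hits: 1.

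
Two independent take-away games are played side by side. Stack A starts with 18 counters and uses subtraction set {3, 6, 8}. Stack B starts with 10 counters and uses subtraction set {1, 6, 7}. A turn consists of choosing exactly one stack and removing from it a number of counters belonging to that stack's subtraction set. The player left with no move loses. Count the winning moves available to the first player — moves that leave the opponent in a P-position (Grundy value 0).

0

Stack A, S = {3, 6, 8}:
G(0) = 0
G(1) = mex{} = 0
G(2) = mex{} = 0
G(3) = mex{0} = 1
G(4) = mex{0} = 1
G(5) = mex{0} = 1
G(6) = mex{1,0} = 2
G(7) = mex{1,0} = 2
G(8) = mex{1,0,0} = 2
G(9) = mex{2,1,0} = 3
G(10) = mex{2,1,0} = 3
G(11) = mex{2,1,1} = 0
G(12) = mex{3,2,1} = 0
G(13) = mex{3,2,1} = 0
G(14) = mex{0,2,2} = 1
G(15) = mex{0,3,2} = 1
G(16) = mex{0,3,2} = 1
G(17) = mex{1,0,3} = 2
G(18) = mex{1,0,3} = 2
G_A(18) = 2.
Stack B, S = {1, 6, 7}:
n :  0  1  2  3  4  5  6  7  8  9 10
G :  0  1  0  1  0  1  2  3  2  3  2
G_B(10) = 2.
Combined Grundy value = 2 ⊕ 2 = 0.
A winning move leaves total XOR = 0, i.e. changes one component's Grundy value g to g ⊕ X where X is the current total.
Stack A: target g' = 2⊕0 = 2, but every legal move changes the Grundy value (mex property), so 0 moves.
Stack B: target g' = 2⊕0 = 2, but every legal move changes the Grundy value (mex property), so 0 moves.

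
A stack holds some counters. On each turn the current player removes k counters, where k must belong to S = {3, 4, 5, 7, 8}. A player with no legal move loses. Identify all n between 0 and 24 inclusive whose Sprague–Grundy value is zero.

0, 1, 2, 11, 12, 13, 22, 23, 24

G(0) = 0
G(1) = mex{} = 0
G(2) = mex{} = 0
G(3) = mex{0} = 1
G(4) = mex{0,0} = 1
G(5) = mex{0,0,0} = 1
G(6) = mex{1,0,0} = 2
G(7) = mex{1,1,0,0} = 2
G(8) = mex{1,1,1,0,0} = 2
G(9) = mex{2,1,1,0,0} = 3
G(10) = mex{2,2,1,1,0} = 3
G(11) = mex{2,2,2,1,1} = 0
G(12) = mex{3,2,2,1,1} = 0
G(13) = mex{3,3,2,2,1} = 0
G(14) = mex{0,3,3,2,2} = 1
G(15) = mex{0,0,3,2,2} = 1
G(16) = mex{0,0,0,3,2} = 1
G(17) = mex{1,0,0,3,3} = 2
G(18) = mex{1,1,0,0,3} = 2
G(19) = mex{1,1,1,0,0} = 2
G(20) = mex{2,1,1,0,0} = 3
G(21) = mex{2,2,1,1,0} = 3
G(22) = mex{2,2,2,1,1} = 0
G(23) = mex{3,2,2,1,1} = 0
G(24) = mex{3,3,2,2,1} = 0
P-positions are exactly the n with G(n) = 0.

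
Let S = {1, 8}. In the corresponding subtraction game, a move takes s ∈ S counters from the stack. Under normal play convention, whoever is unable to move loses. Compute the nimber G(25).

1

n :  0  1  2  3  4  5  6  7  8  9 10 11 12 13 14 15 16 17 18 19 20 21 22 23 24 25
G :  0  1  0  1  0  1  0  1  2  0  1  0  1  0  1  0  1  2  0  1  0  1  0  1  0  1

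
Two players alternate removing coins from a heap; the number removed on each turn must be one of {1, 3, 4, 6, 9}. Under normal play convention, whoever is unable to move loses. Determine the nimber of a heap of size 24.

G(0) = 0
G(1) = mex{0} = 1
G(2) = mex{1} = 0
G(3) = mex{0,0} = 1
G(4) = mex{1,1,0} = 2
G(5) = mex{2,0,1} = 3
G(6) = mex{3,1,0,0} = 2
G(7) = mex{2,2,1,1} = 0
G(8) = mex{0,3,2,0} = 1
G(9) = mex{1,2,3,1,0} = 4
G(10) = mex{4,0,2,2,1} = 3
G(11) = mex{3,1,0,3,0} = 2
G(12) = mex{2,4,1,2,1} = 0
G(13) = mex{0,3,4,0,2} = 1
G(14) = mex{1,2,3,1,3} = 0
G(15) = mex{0,0,2,4,2} = 1
G(16) = mex{1,1,0,3,0} = 2
G(17) = mex{2,0,1,2,1} = 3
G(18) = mex{3,1,0,0,4} = 2
G(19) = mex{2,2,1,1,3} = 0
G(20) = mex{0,3,2,0,2} = 1
G(21) = mex{1,2,3,1,0} = 4
G(22) = mex{4,0,2,2,1} = 3
G(23) = mex{3,1,0,3,0} = 2
G(24) = mex{2,4,1,2,1} = 0

0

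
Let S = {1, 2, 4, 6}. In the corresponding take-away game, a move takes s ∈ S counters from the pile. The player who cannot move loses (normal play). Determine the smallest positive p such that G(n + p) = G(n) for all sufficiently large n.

8

n :  0  1  2  3  4  5  6  7  8  9 10 11 12 13 14 15 16 17
G :  0  1  2  0  1  2  3  4  0  1  2  0  1  2  3  4  0  1
G(n+8) = G(n) holds for n = 0,…,5 (a full window of length max(S) = 6), so the sequence is purely periodic with period 8.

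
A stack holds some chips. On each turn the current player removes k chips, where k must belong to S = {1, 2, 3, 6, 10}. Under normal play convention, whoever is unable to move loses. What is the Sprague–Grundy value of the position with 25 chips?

n :  0  1  2  3  4  5  6  7  8  9 10 11 12 13 14 15 16 17 18 19 20 21 22 23 24 25
G :  0  1  2  3  0  1  2  3  0  1  2  3  0  1  2  3  0  1  2  3  0  1  2  3  0  1

1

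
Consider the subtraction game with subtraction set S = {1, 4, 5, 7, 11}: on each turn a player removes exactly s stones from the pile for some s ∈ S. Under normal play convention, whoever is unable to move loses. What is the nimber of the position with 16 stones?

0

G(0) = 0
G(1) = mex{0} = 1
G(2) = mex{1} = 0
G(3) = mex{0} = 1
G(4) = mex{1,0} = 2
G(5) = mex{2,1,0} = 3
G(6) = mex{3,0,1} = 2
G(7) = mex{2,1,0,0} = 3
G(8) = mex{3,2,1,1} = 0
G(9) = mex{0,3,2,0} = 1
G(10) = mex{1,2,3,1} = 0
G(11) = mex{0,3,2,2,0} = 1
G(12) = mex{1,0,3,3,1} = 2
G(13) = mex{2,1,0,2,0} = 3
G(14) = mex{3,0,1,3,1} = 2
G(15) = mex{2,1,0,0,2} = 3
G(16) = mex{3,2,1,1,3} = 0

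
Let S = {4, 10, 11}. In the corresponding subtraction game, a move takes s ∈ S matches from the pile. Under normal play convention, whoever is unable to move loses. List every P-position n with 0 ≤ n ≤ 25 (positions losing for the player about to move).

n :  0  1  2  3  4  5  6  7  8  9 10 11 12 13 14 15 16 17 18 19 20 21 22 23 24 25
G :  0  0  0  0  1  1  1  1  0  0  2  2  1  1  3  0  0  0  2  1  1  1  0  0  0  2
P-positions are exactly the n with G(n) = 0.

0, 1, 2, 3, 8, 9, 15, 16, 17, 22, 23, 24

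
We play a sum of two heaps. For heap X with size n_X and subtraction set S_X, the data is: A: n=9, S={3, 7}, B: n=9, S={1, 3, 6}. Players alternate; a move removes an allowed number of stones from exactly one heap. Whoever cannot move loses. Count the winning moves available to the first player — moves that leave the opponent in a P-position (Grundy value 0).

3

Heap A, S = {3, 7}:
G(0) = 0
G(1) = mex{} = 0
G(2) = mex{} = 0
G(3) = mex{0} = 1
G(4) = mex{0} = 1
G(5) = mex{0} = 1
G(6) = mex{1} = 0
G(7) = mex{1,0} = 2
G(8) = mex{1,0} = 2
G(9) = mex{0,0} = 1
G_A(9) = 1.
Heap B, S = {1, 3, 6}:
G(0) = 0
G(1) = mex{0} = 1
G(2) = mex{1} = 0
G(3) = mex{0,0} = 1
G(4) = mex{1,1} = 0
G(5) = mex{0,0} = 1
G(6) = mex{1,1,0} = 2
G(7) = mex{2,0,1} = 3
G(8) = mex{3,1,0} = 2
G(9) = mex{2,2,1} = 0
G_B(9) = 0.
Combined Grundy value = 1 ⊕ 0 = 1.
A winning move leaves total XOR = 0, i.e. changes one component's Grundy value g to g ⊕ X where X is the current total.
Heap A: need g' = 1⊕1 = 0. Options: 9−3→G=0, 9−7→G=0. Hits: 2.
Heap B: need g' = 0⊕1 = 1. Options: 9−1→G=2, 9−3→G=2, 9−6→G=1. Hits: 1.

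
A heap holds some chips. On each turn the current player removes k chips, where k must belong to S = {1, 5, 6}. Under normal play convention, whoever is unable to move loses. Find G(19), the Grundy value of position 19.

2

n :  0  1  2  3  4  5  6  7  8  9 10 11 12 13 14 15 16 17 18 19
G :  0  1  0  1  0  1  2  3  2  3  2  0  1  0  1  0  1  2  3  2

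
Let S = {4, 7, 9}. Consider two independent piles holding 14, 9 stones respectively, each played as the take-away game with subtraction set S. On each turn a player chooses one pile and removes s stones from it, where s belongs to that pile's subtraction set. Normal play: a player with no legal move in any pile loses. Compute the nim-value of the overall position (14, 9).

2

All piles use S = {4, 7, 9}:
G(0) = 0
G(1) = mex{} = 0
G(2) = mex{} = 0
G(3) = mex{} = 0
G(4) = mex{0} = 1
G(5) = mex{0} = 1
G(6) = mex{0} = 1
G(7) = mex{0,0} = 1
G(8) = mex{1,0} = 2
G(9) = mex{1,0,0} = 2
G(10) = mex{1,0,0} = 2
G(11) = mex{1,1,0} = 2
G(12) = mex{2,1,0} = 3
G(13) = mex{2,1,1} = 0
G(14) = mex{2,1,1} = 0
Pile A: G(14) = 0.
Pile B: G(9) = 2.
Combined Grundy value = 0 ⊕ 2 = 2.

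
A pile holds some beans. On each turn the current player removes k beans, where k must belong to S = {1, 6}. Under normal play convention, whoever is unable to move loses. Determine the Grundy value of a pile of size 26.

n :  0  1  2  3  4  5  6  7  8  9 10 11 12 13 14 15 16 17 18 19 20 21 22 23 24 25 26
G :  0  1  0  1  0  1  2  0  1  0  1  0  1  2  0  1  0  1  0  1  2  0  1  0  1  0  1

1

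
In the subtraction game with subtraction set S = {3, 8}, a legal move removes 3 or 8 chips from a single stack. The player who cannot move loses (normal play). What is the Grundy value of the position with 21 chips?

n :  0  1  2  3  4  5  6  7  8  9 10 11 12 13 14 15 16 17 18 19 20 21
G :  0  0  0  1  1  1  0  0  2  1  1  0  0  0  1  1  1  0  0  2  1  1

1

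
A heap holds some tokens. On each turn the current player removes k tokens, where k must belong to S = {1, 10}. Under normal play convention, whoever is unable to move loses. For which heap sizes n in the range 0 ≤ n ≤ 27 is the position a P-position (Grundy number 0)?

n :  0  1  2  3  4  5  6  7  8  9 10 11 12 13 14 15 16 17 18 19 20 21 22 23 24 25 26 27
G :  0  1  0  1  0  1  0  1  0  1  2  0  1  0  1  0  1  0  1  0  1  2  0  1  0  1  0  1
P-positions are exactly the n with G(n) = 0.

0, 2, 4, 6, 8, 11, 13, 15, 17, 19, 22, 24, 26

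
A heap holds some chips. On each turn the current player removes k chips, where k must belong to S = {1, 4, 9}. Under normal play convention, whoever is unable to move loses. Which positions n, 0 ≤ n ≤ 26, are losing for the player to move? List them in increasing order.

0, 2, 5, 7, 10, 12, 15, 17, 20, 22, 25

G(0) = 0
G(1) = mex{0} = 1
G(2) = mex{1} = 0
G(3) = mex{0} = 1
G(4) = mex{1,0} = 2
G(5) = mex{2,1} = 0
G(6) = mex{0,0} = 1
G(7) = mex{1,1} = 0
G(8) = mex{0,2} = 1
G(9) = mex{1,0,0} = 2
G(10) = mex{2,1,1} = 0
G(11) = mex{0,0,0} = 1
G(12) = mex{1,1,1} = 0
G(13) = mex{0,2,2} = 1
G(14) = mex{1,0,0} = 2
G(15) = mex{2,1,1} = 0
G(16) = mex{0,0,0} = 1
G(17) = mex{1,1,1} = 0
G(18) = mex{0,2,2} = 1
G(19) = mex{1,0,0} = 2
G(20) = mex{2,1,1} = 0
G(21) = mex{0,0,0} = 1
G(22) = mex{1,1,1} = 0
G(23) = mex{0,2,2} = 1
G(24) = mex{1,0,0} = 2
G(25) = mex{2,1,1} = 0
G(26) = mex{0,0,0} = 1
P-positions are exactly the n with G(n) = 0.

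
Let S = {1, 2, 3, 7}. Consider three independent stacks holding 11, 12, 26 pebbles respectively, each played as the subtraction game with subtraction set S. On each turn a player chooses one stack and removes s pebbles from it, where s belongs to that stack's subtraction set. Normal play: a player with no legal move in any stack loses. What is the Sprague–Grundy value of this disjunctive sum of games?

1

All stacks use S = {1, 2, 3, 7}:
G(0) = 0
G(1) = mex{0} = 1
G(2) = mex{1,0} = 2
G(3) = mex{2,1,0} = 3
G(4) = mex{3,2,1} = 0
G(5) = mex{0,3,2} = 1
G(6) = mex{1,0,3} = 2
G(7) = mex{2,1,0,0} = 3
G(8) = mex{3,2,1,1} = 0
G(9) = mex{0,3,2,2} = 1
G(10) = mex{1,0,3,3} = 2
G(11) = mex{2,1,0,0} = 3
G(12) = mex{3,2,1,1} = 0
G(13) = mex{0,3,2,2} = 1
G(14) = mex{1,0,3,3} = 2
G(15) = mex{2,1,0,0} = 3
G(16) = mex{3,2,1,1} = 0
G(17) = mex{0,3,2,2} = 1
G(18) = mex{1,0,3,3} = 2
G(19) = mex{2,1,0,0} = 3
G(20) = mex{3,2,1,1} = 0
G(21) = mex{0,3,2,2} = 1
G(22) = mex{1,0,3,3} = 2
G(23) = mex{2,1,0,0} = 3
G(24) = mex{3,2,1,1} = 0
G(25) = mex{0,3,2,2} = 1
G(26) = mex{1,0,3,3} = 2
Stack A: G(11) = 3.
Stack B: G(12) = 0.
Stack C: G(26) = 2.
Combined Grundy value = 3 ⊕ 0 ⊕ 2 = 1.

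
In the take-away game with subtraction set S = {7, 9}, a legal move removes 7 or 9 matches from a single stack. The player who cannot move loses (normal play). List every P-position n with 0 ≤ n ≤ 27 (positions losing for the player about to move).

0, 1, 2, 3, 4, 5, 6, 16, 17, 18, 19, 20, 21, 22

G(0) = 0
G(1) = mex{} = 0
G(2) = mex{} = 0
G(3) = mex{} = 0
G(4) = mex{} = 0
G(5) = mex{} = 0
G(6) = mex{} = 0
G(7) = mex{0} = 1
G(8) = mex{0} = 1
G(9) = mex{0,0} = 1
G(10) = mex{0,0} = 1
G(11) = mex{0,0} = 1
G(12) = mex{0,0} = 1
G(13) = mex{0,0} = 1
G(14) = mex{1,0} = 2
G(15) = mex{1,0} = 2
G(16) = mex{1,1} = 0
G(17) = mex{1,1} = 0
G(18) = mex{1,1} = 0
G(19) = mex{1,1} = 0
G(20) = mex{1,1} = 0
G(21) = mex{2,1} = 0
G(22) = mex{2,1} = 0
G(23) = mex{0,2} = 1
G(24) = mex{0,2} = 1
G(25) = mex{0,0} = 1
G(26) = mex{0,0} = 1
G(27) = mex{0,0} = 1
P-positions are exactly the n with G(n) = 0.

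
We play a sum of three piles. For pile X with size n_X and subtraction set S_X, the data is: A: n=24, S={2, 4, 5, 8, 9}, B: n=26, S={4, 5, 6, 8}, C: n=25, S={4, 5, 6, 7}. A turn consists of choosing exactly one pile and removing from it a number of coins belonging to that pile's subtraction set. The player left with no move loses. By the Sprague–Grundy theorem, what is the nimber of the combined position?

Pile A, S = {2, 4, 5, 8, 9}:
n :  0  1  2  3  4  5  6  7  8  9 10 11 12 13 14 15 16 17 18 19 20 21 22 23 24
G :  0  0  1  1  2  2  3  0  4  1  5  2  3  0  0  1  1  2  2  3  0  4  1  5  2
G_A(24) = 2.
Pile B, S = {4, 5, 6, 8}:
G(0) = 0
G(1) = mex{} = 0
G(2) = mex{} = 0
G(3) = mex{} = 0
G(4) = mex{0} = 1
G(5) = mex{0,0} = 1
G(6) = mex{0,0,0} = 1
G(7) = mex{0,0,0} = 1
G(8) = mex{1,0,0,0} = 2
G(9) = mex{1,1,0,0} = 2
G(10) = mex{1,1,1,0} = 2
G(11) = mex{1,1,1,0} = 2
G(12) = mex{2,1,1,1} = 0
G(13) = mex{2,2,1,1} = 0
G(14) = mex{2,2,2,1} = 0
G(15) = mex{2,2,2,1} = 0
G(16) = mex{0,2,2,2} = 1
G(17) = mex{0,0,2,2} = 1
G(18) = mex{0,0,0,2} = 1
G(19) = mex{0,0,0,2} = 1
G(20) = mex{1,0,0,0} = 2
G(21) = mex{1,1,0,0} = 2
G(22) = mex{1,1,1,0} = 2
G(23) = mex{1,1,1,0} = 2
G(24) = mex{2,1,1,1} = 0
G(25) = mex{2,2,1,1} = 0
G(26) = mex{2,2,2,1} = 0
G_B(26) = 0.
Pile C, S = {4, 5, 6, 7}:
G(0) = 0
G(1) = mex{} = 0
G(2) = mex{} = 0
G(3) = mex{} = 0
G(4) = mex{0} = 1
G(5) = mex{0,0} = 1
G(6) = mex{0,0,0} = 1
G(7) = mex{0,0,0,0} = 1
G(8) = mex{1,0,0,0} = 2
G(9) = mex{1,1,0,0} = 2
G(10) = mex{1,1,1,0} = 2
G(11) = mex{1,1,1,1} = 0
G(12) = mex{2,1,1,1} = 0
G(13) = mex{2,2,1,1} = 0
G(14) = mex{2,2,2,1} = 0
G(15) = mex{0,2,2,2} = 1
G(16) = mex{0,0,2,2} = 1
G(17) = mex{0,0,0,2} = 1
G(18) = mex{0,0,0,0} = 1
G(19) = mex{1,0,0,0} = 2
G(20) = mex{1,1,0,0} = 2
G(21) = mex{1,1,1,0} = 2
G(22) = mex{1,1,1,1} = 0
G(23) = mex{2,1,1,1} = 0
G(24) = mex{2,2,1,1} = 0
G(25) = mex{2,2,2,1} = 0
G_C(25) = 0.
Combined Grundy value = 2 ⊕ 0 ⊕ 0 = 2.

2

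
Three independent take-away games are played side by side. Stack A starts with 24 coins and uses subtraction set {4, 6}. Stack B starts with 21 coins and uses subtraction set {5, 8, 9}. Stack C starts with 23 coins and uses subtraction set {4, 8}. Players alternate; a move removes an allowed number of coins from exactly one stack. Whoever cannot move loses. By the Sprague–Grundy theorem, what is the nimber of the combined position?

Stack A, S = {4, 6}:
n :  0  1  2  3  4  5  6  7  8  9 10 11 12 13 14 15 16 17 18 19 20 21 22 23 24
G :  0  0  0  0  1  1  1  1  2  2  0  0  0  0  1  1  1  1  2  2  0  0  0  0  1
G_A(24) = 1.
Stack B, S = {5, 8, 9}:
G(0) = 0
G(1) = mex{} = 0
G(2) = mex{} = 0
G(3) = mex{} = 0
G(4) = mex{} = 0
G(5) = mex{0} = 1
G(6) = mex{0} = 1
G(7) = mex{0} = 1
G(8) = mex{0,0} = 1
G(9) = mex{0,0,0} = 1
G(10) = mex{1,0,0} = 2
G(11) = mex{1,0,0} = 2
G(12) = mex{1,0,0} = 2
G(13) = mex{1,1,0} = 2
G(14) = mex{1,1,1} = 0
G(15) = mex{2,1,1} = 0
G(16) = mex{2,1,1} = 0
G(17) = mex{2,1,1} = 0
G(18) = mex{2,2,1} = 0
G(19) = mex{0,2,2} = 1
G(20) = mex{0,2,2} = 1
G(21) = mex{0,2,2} = 1
G_B(21) = 1.
Stack C, S = {4, 8}:
G(0) = 0
G(1) = mex{} = 0
G(2) = mex{} = 0
G(3) = mex{} = 0
G(4) = mex{0} = 1
G(5) = mex{0} = 1
G(6) = mex{0} = 1
G(7) = mex{0} = 1
G(8) = mex{1,0} = 2
G(9) = mex{1,0} = 2
G(10) = mex{1,0} = 2
G(11) = mex{1,0} = 2
G(12) = mex{2,1} = 0
G(13) = mex{2,1} = 0
G(14) = mex{2,1} = 0
G(15) = mex{2,1} = 0
G(16) = mex{0,2} = 1
G(17) = mex{0,2} = 1
G(18) = mex{0,2} = 1
G(19) = mex{0,2} = 1
G(20) = mex{1,0} = 2
G(21) = mex{1,0} = 2
G(22) = mex{1,0} = 2
G(23) = mex{1,0} = 2
G_C(23) = 2.
Combined Grundy value = 1 ⊕ 1 ⊕ 2 = 2.

2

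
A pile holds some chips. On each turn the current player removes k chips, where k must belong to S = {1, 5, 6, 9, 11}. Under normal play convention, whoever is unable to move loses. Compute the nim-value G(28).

n :  0  1  2  3  4  5  6  7  8  9 10 11 12 13 14 15 16 17 18 19 20 21 22 23 24 25 26 27 28
G :  0  1  0  1  0  1  2  3  2  3  2  3  0  1  0  1  0  1  2  3  2  3  2  3  0  1  0  1  0

0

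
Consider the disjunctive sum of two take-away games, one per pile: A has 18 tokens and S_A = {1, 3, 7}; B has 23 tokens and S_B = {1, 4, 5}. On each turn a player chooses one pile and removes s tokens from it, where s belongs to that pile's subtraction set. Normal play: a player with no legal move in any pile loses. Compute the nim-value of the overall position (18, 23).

Pile A, S = {1, 3, 7}:
n :  0  1  2  3  4  5  6  7  8  9 10 11 12 13 14 15 16 17 18
G :  0  1  0  1  0  1  0  1  0  1  0  1  0  1  0  1  0  1  0
G_A(18) = 0.
Pile B, S = {1, 4, 5}:
G(0) = 0
G(1) = mex{0} = 1
G(2) = mex{1} = 0
G(3) = mex{0} = 1
G(4) = mex{1,0} = 2
G(5) = mex{2,1,0} = 3
G(6) = mex{3,0,1} = 2
G(7) = mex{2,1,0} = 3
G(8) = mex{3,2,1} = 0
G(9) = mex{0,3,2} = 1
G(10) = mex{1,2,3} = 0
G(11) = mex{0,3,2} = 1
G(12) = mex{1,0,3} = 2
G(13) = mex{2,1,0} = 3
G(14) = mex{3,0,1} = 2
G(15) = mex{2,1,0} = 3
G(16) = mex{3,2,1} = 0
G(17) = mex{0,3,2} = 1
G(18) = mex{1,2,3} = 0
G(19) = mex{0,3,2} = 1
G(20) = mex{1,0,3} = 2
G(21) = mex{2,1,0} = 3
G(22) = mex{3,0,1} = 2
G(23) = mex{2,1,0} = 3
G_B(23) = 3.
Combined Grundy value = 0 ⊕ 3 = 3.

3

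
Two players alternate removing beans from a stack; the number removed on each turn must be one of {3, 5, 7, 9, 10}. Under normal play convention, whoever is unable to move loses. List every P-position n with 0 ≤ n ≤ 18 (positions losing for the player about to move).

G(0) = 0
G(1) = mex{} = 0
G(2) = mex{} = 0
G(3) = mex{0} = 1
G(4) = mex{0} = 1
G(5) = mex{0,0} = 1
G(6) = mex{1,0} = 2
G(7) = mex{1,0,0} = 2
G(8) = mex{1,1,0} = 2
G(9) = mex{2,1,0,0} = 3
G(10) = mex{2,1,1,0,0} = 3
G(11) = mex{2,2,1,0,0} = 3
G(12) = mex{3,2,1,1,0} = 4
G(13) = mex{3,2,2,1,1} = 0
G(14) = mex{3,3,2,1,1} = 0
G(15) = mex{4,3,2,2,1} = 0
G(16) = mex{0,3,3,2,2} = 1
G(17) = mex{0,4,3,2,2} = 1
G(18) = mex{0,0,3,3,2} = 1
P-positions are exactly the n with G(n) = 0.

0, 1, 2, 13, 14, 15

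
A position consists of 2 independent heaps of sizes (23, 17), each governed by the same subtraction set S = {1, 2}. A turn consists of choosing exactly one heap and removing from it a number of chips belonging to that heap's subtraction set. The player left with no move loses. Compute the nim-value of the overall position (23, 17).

0

All heaps use S = {1, 2}:
G(0) = 0
G(1) = mex{0} = 1
G(2) = mex{1,0} = 2
G(3) = mex{2,1} = 0
G(4) = mex{0,2} = 1
G(5) = mex{1,0} = 2
G(6) = mex{2,1} = 0
G(7) = mex{0,2} = 1
G(8) = mex{1,0} = 2
G(9) = mex{2,1} = 0
G(10) = mex{0,2} = 1
G(11) = mex{1,0} = 2
G(12) = mex{2,1} = 0
G(13) = mex{0,2} = 1
G(14) = mex{1,0} = 2
G(15) = mex{2,1} = 0
G(16) = mex{0,2} = 1
G(17) = mex{1,0} = 2
G(18) = mex{2,1} = 0
G(19) = mex{0,2} = 1
G(20) = mex{1,0} = 2
G(21) = mex{2,1} = 0
G(22) = mex{0,2} = 1
G(23) = mex{1,0} = 2
Heap A: G(23) = 2.
Heap B: G(17) = 2.
Combined Grundy value = 2 ⊕ 2 = 0.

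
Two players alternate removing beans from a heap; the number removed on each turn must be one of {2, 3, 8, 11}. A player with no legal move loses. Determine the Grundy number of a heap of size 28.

2

n :  0  1  2  3  4  5  6  7  8  9 10 11 12 13 14 15 16 17 18 19 20 21 22 23 24 25 26 27 28
G :  0  0  1  1  2  0  0  1  1  2  0  3  1  2  2  0  3  1  2  0  0  1  1  2  0  0  1  1  2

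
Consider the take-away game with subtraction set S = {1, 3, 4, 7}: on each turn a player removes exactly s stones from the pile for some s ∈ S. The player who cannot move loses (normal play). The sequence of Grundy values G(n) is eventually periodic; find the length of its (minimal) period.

n :  0  1  2  3  4  5  6  7  8  9 10 11 12 13 14 15 16 17
G :  0  1  0  1  2  3  2  3  0  1  0  1  2  3  2  3  0  1
G(n+8) = G(n) holds for n = 0,…,6 (a full window of length max(S) = 7), so the sequence is purely periodic with period 8.

8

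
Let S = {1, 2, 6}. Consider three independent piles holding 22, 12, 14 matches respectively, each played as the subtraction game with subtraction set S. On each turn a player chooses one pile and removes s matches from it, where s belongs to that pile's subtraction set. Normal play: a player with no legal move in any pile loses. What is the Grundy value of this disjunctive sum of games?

3

All piles use S = {1, 2, 6}:
G(0) = 0
G(1) = mex{0} = 1
G(2) = mex{1,0} = 2
G(3) = mex{2,1} = 0
G(4) = mex{0,2} = 1
G(5) = mex{1,0} = 2
G(6) = mex{2,1,0} = 3
G(7) = mex{3,2,1} = 0
G(8) = mex{0,3,2} = 1
G(9) = mex{1,0,0} = 2
G(10) = mex{2,1,1} = 0
G(11) = mex{0,2,2} = 1
G(12) = mex{1,0,3} = 2
G(13) = mex{2,1,0} = 3
G(14) = mex{3,2,1} = 0
G(15) = mex{0,3,2} = 1
G(16) = mex{1,0,0} = 2
G(17) = mex{2,1,1} = 0
G(18) = mex{0,2,2} = 1
G(19) = mex{1,0,3} = 2
G(20) = mex{2,1,0} = 3
G(21) = mex{3,2,1} = 0
G(22) = mex{0,3,2} = 1
Pile A: G(22) = 1.
Pile B: G(12) = 2.
Pile C: G(14) = 0.
Combined Grundy value = 1 ⊕ 2 ⊕ 0 = 3.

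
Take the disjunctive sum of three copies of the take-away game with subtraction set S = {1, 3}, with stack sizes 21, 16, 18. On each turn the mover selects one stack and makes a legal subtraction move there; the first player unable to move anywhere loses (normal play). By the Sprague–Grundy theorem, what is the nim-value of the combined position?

All stacks use S = {1, 3}:
n :  0  1  2  3  4  5  6  7  8  9 10 11 12 13 14 15 16 17 18 19 20 21
G :  0  1  0  1  0  1  0  1  0  1  0  1  0  1  0  1  0  1  0  1  0  1
Stack A: G(21) = 1.
Stack B: G(16) = 0.
Stack C: G(18) = 0.
Combined Grundy value = 1 ⊕ 0 ⊕ 0 = 1.

1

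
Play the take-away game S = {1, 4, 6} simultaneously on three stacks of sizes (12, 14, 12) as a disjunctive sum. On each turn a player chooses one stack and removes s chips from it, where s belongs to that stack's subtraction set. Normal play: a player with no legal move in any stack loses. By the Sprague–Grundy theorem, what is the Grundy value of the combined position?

2

All stacks use S = {1, 4, 6}:
n :  0  1  2  3  4  5  6  7  8  9 10 11 12 13 14
G :  0  1  0  1  2  0  1  0  1  2  0  1  0  1  2
Stack A: G(12) = 0.
Stack B: G(14) = 2.
Stack C: G(12) = 0.
Combined Grundy value = 0 ⊕ 2 ⊕ 0 = 2.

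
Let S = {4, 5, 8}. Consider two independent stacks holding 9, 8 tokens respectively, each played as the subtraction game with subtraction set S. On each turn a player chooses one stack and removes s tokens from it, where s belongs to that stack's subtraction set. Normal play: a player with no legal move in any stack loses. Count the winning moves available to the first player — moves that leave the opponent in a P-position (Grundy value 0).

All stacks use S = {4, 5, 8}:
G(0) = 0
G(1) = mex{} = 0
G(2) = mex{} = 0
G(3) = mex{} = 0
G(4) = mex{0} = 1
G(5) = mex{0,0} = 1
G(6) = mex{0,0} = 1
G(7) = mex{0,0} = 1
G(8) = mex{1,0,0} = 2
G(9) = mex{1,1,0} = 2
Stack A: G(9) = 2.
Stack B: G(8) = 2.
Combined Grundy value = 2 ⊕ 2 = 0.
A winning move leaves total XOR = 0, i.e. changes one component's Grundy value g to g ⊕ X where X is the current total.
Stack A: target g' = 2⊕0 = 2, but every legal move changes the Grundy value (mex property), so 0 moves.
Stack B: target g' = 2⊕0 = 2, but every legal move changes the Grundy value (mex property), so 0 moves.

0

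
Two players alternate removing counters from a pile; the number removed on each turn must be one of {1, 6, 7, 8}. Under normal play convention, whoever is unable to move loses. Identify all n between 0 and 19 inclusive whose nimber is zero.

0, 2, 4, 13, 15, 17

n :  0  1  2  3  4  5  6  7  8  9 10 11 12 13 14 15 16 17 18 19
G :  0  1  0  1  0  1  2  3  2  3  2  3  4  0  1  0  1  0  1  2
P-positions are exactly the n with G(n) = 0.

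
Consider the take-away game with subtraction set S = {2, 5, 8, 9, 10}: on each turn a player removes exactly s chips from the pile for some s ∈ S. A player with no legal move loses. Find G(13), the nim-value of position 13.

G(0) = 0
G(1) = mex{} = 0
G(2) = mex{0} = 1
G(3) = mex{0} = 1
G(4) = mex{1} = 0
G(5) = mex{1,0} = 2
G(6) = mex{0,0} = 1
G(7) = mex{2,1} = 0
G(8) = mex{1,1,0} = 2
G(9) = mex{0,0,0,0} = 1
G(10) = mex{2,2,1,0,0} = 3
G(11) = mex{1,1,1,1,0} = 2
G(12) = mex{3,0,0,1,1} = 2
G(13) = mex{2,2,2,0,1} = 3

3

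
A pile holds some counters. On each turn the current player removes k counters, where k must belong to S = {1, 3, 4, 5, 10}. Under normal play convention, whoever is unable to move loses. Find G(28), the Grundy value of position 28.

0

G(0) = 0
G(1) = mex{0} = 1
G(2) = mex{1} = 0
G(3) = mex{0,0} = 1
G(4) = mex{1,1,0} = 2
G(5) = mex{2,0,1,0} = 3
G(6) = mex{3,1,0,1} = 2
G(7) = mex{2,2,1,0} = 3
G(8) = mex{3,3,2,1} = 0
G(9) = mex{0,2,3,2} = 1
G(10) = mex{1,3,2,3,0} = 4
G(11) = mex{4,0,3,2,1} = 5
G(12) = mex{5,1,0,3,0} = 2
G(13) = mex{2,4,1,0,1} = 3
G(14) = mex{3,5,4,1,2} = 0
G(15) = mex{0,2,5,4,3} = 1
G(16) = mex{1,3,2,5,2} = 0
G(17) = mex{0,0,3,2,3} = 1
G(18) = mex{1,1,0,3,0} = 2
G(19) = mex{2,0,1,0,1} = 3
G(20) = mex{3,1,0,1,4} = 2
G(21) = mex{2,2,1,0,5} = 3
G(22) = mex{3,3,2,1,2} = 0
G(23) = mex{0,2,3,2,3} = 1
G(24) = mex{1,3,2,3,0} = 4
G(25) = mex{4,0,3,2,1} = 5
G(26) = mex{5,1,0,3,0} = 2
G(27) = mex{2,4,1,0,1} = 3
G(28) = mex{3,5,4,1,2} = 0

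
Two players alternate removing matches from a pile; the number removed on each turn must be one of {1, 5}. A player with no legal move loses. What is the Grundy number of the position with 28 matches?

G(0) = 0
G(1) = mex{0} = 1
G(2) = mex{1} = 0
G(3) = mex{0} = 1
G(4) = mex{1} = 0
G(5) = mex{0,0} = 1
G(6) = mex{1,1} = 0
G(7) = mex{0,0} = 1
G(8) = mex{1,1} = 0
G(9) = mex{0,0} = 1
G(10) = mex{1,1} = 0
G(11) = mex{0,0} = 1
G(12) = mex{1,1} = 0
G(13) = mex{0,0} = 1
G(14) = mex{1,1} = 0
G(15) = mex{0,0} = 1
G(16) = mex{1,1} = 0
G(17) = mex{0,0} = 1
G(18) = mex{1,1} = 0
G(19) = mex{0,0} = 1
G(20) = mex{1,1} = 0
G(21) = mex{0,0} = 1
G(22) = mex{1,1} = 0
G(23) = mex{0,0} = 1
G(24) = mex{1,1} = 0
G(25) = mex{0,0} = 1
G(26) = mex{1,1} = 0
G(27) = mex{0,0} = 1
G(28) = mex{1,1} = 0

0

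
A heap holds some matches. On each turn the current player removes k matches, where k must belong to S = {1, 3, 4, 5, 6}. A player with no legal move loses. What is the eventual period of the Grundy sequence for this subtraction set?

9

n :  0  1  2  3  4  5  6  7  8  9 10 11 12 13 14 15 16 17 18 19
G :  0  1  0  1  2  3  2  3  4  0  1  0  1  2  3  2  3  4  0  1
G(n+9) = G(n) holds for n = 0,…,5 (a full window of length max(S) = 6), so the sequence is purely periodic with period 9.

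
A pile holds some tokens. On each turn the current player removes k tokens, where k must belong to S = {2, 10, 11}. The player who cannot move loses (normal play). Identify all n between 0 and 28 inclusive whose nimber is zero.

n :  0  1  2  3  4  5  6  7  8  9 10 11 12 13 14 15 16 17 18 19 20 21 22 23 24 25 26 27 28
G :  0  0  1  1  0  0  1  1  0  0  1  1  2  0  3  1  2  0  3  1  2  0  0  1  1  0  0  1  1
P-positions are exactly the n with G(n) = 0.

0, 1, 4, 5, 8, 9, 13, 17, 21, 22, 25, 26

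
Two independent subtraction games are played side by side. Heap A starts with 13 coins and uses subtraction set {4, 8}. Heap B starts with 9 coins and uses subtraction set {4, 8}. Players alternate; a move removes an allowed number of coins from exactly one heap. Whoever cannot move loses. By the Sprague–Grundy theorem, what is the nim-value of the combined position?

Heap A, S = {4, 8}:
G(0) = 0
G(1) = mex{} = 0
G(2) = mex{} = 0
G(3) = mex{} = 0
G(4) = mex{0} = 1
G(5) = mex{0} = 1
G(6) = mex{0} = 1
G(7) = mex{0} = 1
G(8) = mex{1,0} = 2
G(9) = mex{1,0} = 2
G(10) = mex{1,0} = 2
G(11) = mex{1,0} = 2
G(12) = mex{2,1} = 0
G(13) = mex{2,1} = 0
G_A(13) = 0.
Heap B, S = {4, 8}:
G(0) = 0
G(1) = mex{} = 0
G(2) = mex{} = 0
G(3) = mex{} = 0
G(4) = mex{0} = 1
G(5) = mex{0} = 1
G(6) = mex{0} = 1
G(7) = mex{0} = 1
G(8) = mex{1,0} = 2
G(9) = mex{1,0} = 2
G_B(9) = 2.
Combined Grundy value = 0 ⊕ 2 = 2.

2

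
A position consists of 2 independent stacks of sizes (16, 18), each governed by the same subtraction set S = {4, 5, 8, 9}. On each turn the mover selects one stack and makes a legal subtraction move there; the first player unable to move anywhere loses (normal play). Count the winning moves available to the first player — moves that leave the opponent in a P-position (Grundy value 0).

All stacks use S = {4, 5, 8, 9}:
n :  0  1  2  3  4  5  6  7  8  9 10 11 12 13 14 15 16 17 18
G :  0  0  0  0  1  1  1  1  2  2  2  2  3  0  0  0  0  1  1
Stack A: G(16) = 0.
Stack B: G(18) = 1.
Combined Grundy value = 0 ⊕ 1 = 1.
A winning move leaves total XOR = 0, i.e. changes one component's Grundy value g to g ⊕ X where X is the current total.
Stack A: need g' = 0⊕1 = 1. Options: 16−4→G=3, 16−5→G=2, 16−8→G=2, 16−9→G=1. Hits: 1.
Stack B: need g' = 1⊕1 = 0. Options: 18−4→G=0, 18−5→G=0, 18−8→G=2, 18−9→G=2. Hits: 2.

3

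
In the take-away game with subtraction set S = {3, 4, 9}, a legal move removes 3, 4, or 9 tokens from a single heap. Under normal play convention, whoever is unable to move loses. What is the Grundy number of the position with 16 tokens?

G(0) = 0
G(1) = mex{} = 0
G(2) = mex{} = 0
G(3) = mex{0} = 1
G(4) = mex{0,0} = 1
G(5) = mex{0,0} = 1
G(6) = mex{1,0} = 2
G(7) = mex{1,1} = 0
G(8) = mex{1,1} = 0
G(9) = mex{2,1,0} = 3
G(10) = mex{0,2,0} = 1
G(11) = mex{0,0,0} = 1
G(12) = mex{3,0,1} = 2
G(13) = mex{1,3,1} = 0
G(14) = mex{1,1,1} = 0
G(15) = mex{2,1,2} = 0
G(16) = mex{0,2,0} = 1

1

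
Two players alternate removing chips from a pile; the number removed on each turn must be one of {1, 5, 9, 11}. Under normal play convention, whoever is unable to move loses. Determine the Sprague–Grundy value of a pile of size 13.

1

G(0) = 0
G(1) = mex{0} = 1
G(2) = mex{1} = 0
G(3) = mex{0} = 1
G(4) = mex{1} = 0
G(5) = mex{0,0} = 1
G(6) = mex{1,1} = 0
G(7) = mex{0,0} = 1
G(8) = mex{1,1} = 0
G(9) = mex{0,0,0} = 1
G(10) = mex{1,1,1} = 0
G(11) = mex{0,0,0,0} = 1
G(12) = mex{1,1,1,1} = 0
G(13) = mex{0,0,0,0} = 1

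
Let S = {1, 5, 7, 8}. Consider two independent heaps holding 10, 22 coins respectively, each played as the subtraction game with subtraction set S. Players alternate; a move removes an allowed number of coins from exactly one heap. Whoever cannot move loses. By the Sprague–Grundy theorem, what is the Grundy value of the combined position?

3

All heaps use S = {1, 5, 7, 8}:
n :  0  1  2  3  4  5  6  7  8  9 10 11 12 13 14 15 16 17 18 19 20 21 22
G :  0  1  0  1  0  1  0  1  2  3  2  3  2  3  2  0  1  0  1  0  1  0  1
Heap A: G(10) = 2.
Heap B: G(22) = 1.
Combined Grundy value = 2 ⊕ 1 = 3.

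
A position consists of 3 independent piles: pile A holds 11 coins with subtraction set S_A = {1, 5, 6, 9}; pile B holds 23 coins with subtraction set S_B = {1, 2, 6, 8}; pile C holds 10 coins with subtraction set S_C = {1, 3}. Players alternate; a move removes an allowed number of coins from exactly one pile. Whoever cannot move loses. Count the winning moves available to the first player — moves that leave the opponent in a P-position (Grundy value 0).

Pile A, S = {1, 5, 6, 9}:
G(0) = 0
G(1) = mex{0} = 1
G(2) = mex{1} = 0
G(3) = mex{0} = 1
G(4) = mex{1} = 0
G(5) = mex{0,0} = 1
G(6) = mex{1,1,0} = 2
G(7) = mex{2,0,1} = 3
G(8) = mex{3,1,0} = 2
G(9) = mex{2,0,1,0} = 3
G(10) = mex{3,1,0,1} = 2
G(11) = mex{2,2,1,0} = 3
G_A(11) = 3.
Pile B, S = {1, 2, 6, 8}:
n :  0  1  2  3  4  5  6  7  8  9 10 11 12 13 14 15 16 17 18 19 20 21 22 23
G :  0  1  2  0  1  2  3  0  1  2  0  1  2  3  0  1  2  0  1  2  3  0  1  2
G_B(23) = 2.
Pile C, S = {1, 3}:
G(0) = 0
G(1) = mex{0} = 1
G(2) = mex{1} = 0
G(3) = mex{0,0} = 1
G(4) = mex{1,1} = 0
G(5) = mex{0,0} = 1
G(6) = mex{1,1} = 0
G(7) = mex{0,0} = 1
G(8) = mex{1,1} = 0
G(9) = mex{0,0} = 1
G(10) = mex{1,1} = 0
G_C(10) = 0.
Combined Grundy value = 3 ⊕ 2 ⊕ 0 = 1.
A winning move leaves total XOR = 0, i.e. changes one component's Grundy value g to g ⊕ X where X is the current total.
Pile A: need g' = 3⊕1 = 2. Options: 11−1→G=2, 11−5→G=2, 11−6→G=1, 11−9→G=0. Hits: 2.
Pile B: need g' = 2⊕1 = 3. Options: 23−1→G=1, 23−2→G=0, 23−6→G=0, 23−8→G=1. Hits: 0.
Pile C: need g' = 0⊕1 = 1. Options: 10−1→G=1, 10−3→G=1. Hits: 2.

4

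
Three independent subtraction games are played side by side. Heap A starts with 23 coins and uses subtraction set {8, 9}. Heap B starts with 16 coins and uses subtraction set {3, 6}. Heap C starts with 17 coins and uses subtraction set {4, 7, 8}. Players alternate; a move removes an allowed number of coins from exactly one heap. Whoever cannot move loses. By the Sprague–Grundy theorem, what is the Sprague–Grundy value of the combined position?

3

Heap A, S = {8, 9}:
n :  0  1  2  3  4  5  6  7  8  9 10 11 12 13 14 15 16 17 18 19 20 21 22 23
G :  0  0  0  0  0  0  0  0  1  1  1  1  1  1  1  1  2  0  0  0  0  0  0  0
G_A(23) = 0.
Heap B, S = {3, 6}:
n :  0  1  2  3  4  5  6  7  8  9 10 11 12 13 14 15 16
G :  0  0  0  1  1  1  2  2  2  0  0  0  1  1  1  2  2
G_B(16) = 2.
Heap C, S = {4, 7, 8}:
G(0) = 0
G(1) = mex{} = 0
G(2) = mex{} = 0
G(3) = mex{} = 0
G(4) = mex{0} = 1
G(5) = mex{0} = 1
G(6) = mex{0} = 1
G(7) = mex{0,0} = 1
G(8) = mex{1,0,0} = 2
G(9) = mex{1,0,0} = 2
G(10) = mex{1,0,0} = 2
G(11) = mex{1,1,0} = 2
G(12) = mex{2,1,1} = 0
G(13) = mex{2,1,1} = 0
G(14) = mex{2,1,1} = 0
G(15) = mex{2,2,1} = 0
G(16) = mex{0,2,2} = 1
G(17) = mex{0,2,2} = 1
G_C(17) = 1.
Combined Grundy value = 0 ⊕ 2 ⊕ 1 = 3.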